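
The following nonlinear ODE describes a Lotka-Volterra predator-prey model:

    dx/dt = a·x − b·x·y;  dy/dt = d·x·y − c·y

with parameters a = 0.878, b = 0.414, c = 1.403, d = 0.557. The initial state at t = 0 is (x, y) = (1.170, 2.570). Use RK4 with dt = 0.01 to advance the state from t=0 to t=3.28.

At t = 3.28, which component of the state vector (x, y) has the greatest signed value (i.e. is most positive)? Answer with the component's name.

t=0.000: state=(1.170, 2.570)
step 1 (dt=0.01): k1=(-0.218, -1.931), k2=(-0.213, -1.925), k3=(-0.213, -1.925), k4=(-0.208, -1.919); state += dt/6·(k1+2k2+2k3+k4)
t=0.010: state=(1.168, 2.551)
t=0.020: state=(1.166, 2.532)
t=0.030: state=(1.164, 2.513)
continuing one RK4 step at a time; state shown every 20 steps (Δt=0.2):
t=0.200: state=(1.145, 2.208)
t=0.400: state=(1.152, 1.894)
t=0.600: state=(1.187, 1.630)
t=0.800: state=(1.248, 1.409)
t=1.000: state=(1.334, 1.229)
t=1.200: state=(1.445, 1.083)
t=1.400: state=(1.582, 0.968)
t=1.600: state=(1.748, 0.880)
t=1.800: state=(1.942, 0.816)
t=2.000: state=(2.168, 0.775)
t=2.200: state=(2.425, 0.756)
t=2.400: state=(2.716, 0.760)
t=2.600: state=(3.036, 0.791)
t=2.800: state=(3.382, 0.854)
t=3.000: state=(3.741, 0.959)
t=3.200: state=(4.093, 1.120)
t=3.280: state=(4.225, 1.205)
compare at T: x=4.225, y=1.205

largest component: x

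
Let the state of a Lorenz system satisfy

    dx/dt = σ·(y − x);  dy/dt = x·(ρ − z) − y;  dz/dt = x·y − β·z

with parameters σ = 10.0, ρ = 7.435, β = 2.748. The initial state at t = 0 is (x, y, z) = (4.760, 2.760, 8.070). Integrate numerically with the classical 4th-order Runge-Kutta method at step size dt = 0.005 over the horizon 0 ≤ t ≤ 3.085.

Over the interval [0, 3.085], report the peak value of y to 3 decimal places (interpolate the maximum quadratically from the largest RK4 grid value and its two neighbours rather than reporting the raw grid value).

t=0.000: state=(4.760, 2.760, 8.070)
step 1 (dt=0.005): k1=(-20.000, -5.783, -9.039), k2=(-19.645, -5.630, -9.183), k3=(-19.650, -5.629, -9.178), k4=(-19.299, -5.478, -9.315); state += dt/6·(k1+2k2+2k3+k4)
t=0.005: state=(4.662, 2.732, 8.024)
t=0.010: state=(4.567, 2.705, 7.977)
t=0.015: state=(4.476, 2.680, 7.928)
continuing one RK4 step at a time; state shown every 20 steps (Δt=0.1):
t=0.100: state=(3.355, 2.443, 7.013)
t=0.200: state=(2.780, 2.482, 5.969)
t=0.300: state=(2.675, 2.735, 5.147)
t=0.400: state=(2.858, 3.151, 4.618)
t=0.500: state=(3.240, 3.703, 4.423)
t=0.600: state=(3.763, 4.333, 4.598)
t=0.700: state=(4.346, 4.918, 5.149)
t=0.800: state=(4.854, 5.270, 5.987)
t=0.900: state=(5.127, 5.239, 6.871)
t=1.000: state=(5.068, 4.847, 7.486)
t=1.100: state=(4.730, 4.306, 7.648)
t=1.200: state=(4.284, 3.845, 7.405)
t=1.300: state=(3.897, 3.577, 6.939)
t=1.400: state=(3.660, 3.507, 6.431)
t=1.500: state=(3.589, 3.596, 6.003)
t=1.600: state=(3.664, 3.800, 5.730)
t=1.700: state=(3.846, 4.068, 5.645)
t=1.800: state=(4.089, 4.342, 5.752)
t=1.900: state=(4.331, 4.553, 6.015)
t=2.000: state=(4.513, 4.646, 6.359)
t=2.100: state=(4.586, 4.597, 6.678)
t=2.200: state=(4.539, 4.439, 6.880)
t=2.300: state=(4.402, 4.238, 6.923)
t=2.400: state=(4.231, 4.062, 6.821)
t=2.500: state=(4.080, 3.954, 6.633)
t=2.600: state=(3.986, 3.926, 6.423)
t=2.700: state=(3.961, 3.970, 6.248)
t=2.800: state=(3.999, 4.064, 6.143)
t=2.900: state=(4.082, 4.180, 6.124)
t=3.000: state=(4.185, 4.288, 6.185)
t=3.085: state=(4.267, 4.353, 6.283)
largest grid value and its neighbours: y(0.835)=5.30671, y(0.840)=5.30774, y(0.845)=5.30771
parabola through these three points peaks at t≈0.842 with y≈5.30786

max y = 5.308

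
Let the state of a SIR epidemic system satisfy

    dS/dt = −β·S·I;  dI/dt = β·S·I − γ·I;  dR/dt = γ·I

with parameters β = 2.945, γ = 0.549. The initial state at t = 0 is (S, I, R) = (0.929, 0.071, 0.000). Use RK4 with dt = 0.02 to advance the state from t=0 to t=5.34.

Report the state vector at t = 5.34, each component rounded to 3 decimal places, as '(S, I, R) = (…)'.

t=0.000: state=(0.929, 0.071, 0.000)
step 1 (dt=0.02): k1=(-0.194, 0.155, 0.039), k2=(-0.198, 0.158, 0.040), k3=(-0.198, 0.158, 0.040), k4=(-0.202, 0.161, 0.041); state += dt/6·(k1+2k2+2k3+k4)
t=0.020: state=(0.925, 0.074, 0.001)
t=0.040: state=(0.921, 0.077, 0.002)
t=0.060: state=(0.917, 0.081, 0.002)
continuing one RK4 step at a time; state shown every 10 steps (Δt=0.2):
t=0.200: state=(0.882, 0.109, 0.010)
t=0.400: state=(0.815, 0.160, 0.024)
t=0.600: state=(0.728, 0.227, 0.045)
t=0.800: state=(0.623, 0.303, 0.075)
t=1.000: state=(0.510, 0.378, 0.112)
t=1.200: state=(0.400, 0.443, 0.157)
t=1.400: state=(0.304, 0.488, 0.209)
t=1.600: state=(0.226, 0.510, 0.264)
t=1.800: state=(0.167, 0.513, 0.320)
t=2.000: state=(0.124, 0.501, 0.376)
t=2.200: state=(0.093, 0.478, 0.429)
t=2.400: state=(0.071, 0.449, 0.480)
t=2.600: state=(0.055, 0.417, 0.528)
t=2.800: state=(0.043, 0.385, 0.572)
t=3.000: state=(0.035, 0.353, 0.612)
t=3.200: state=(0.029, 0.322, 0.649)
t=3.400: state=(0.024, 0.293, 0.683)
t=3.600: state=(0.020, 0.266, 0.714)
t=3.800: state=(0.017, 0.241, 0.742)
t=4.000: state=(0.015, 0.218, 0.767)
t=4.200: state=(0.013, 0.197, 0.790)
t=4.400: state=(0.012, 0.178, 0.810)
t=4.600: state=(0.011, 0.160, 0.829)
t=4.800: state=(0.010, 0.145, 0.845)
t=5.000: state=(0.009, 0.130, 0.861)
t=5.200: state=(0.009, 0.117, 0.874)
t=5.340: state=(0.008, 0.109, 0.883)

(S, I, R) = (0.008, 0.109, 0.883)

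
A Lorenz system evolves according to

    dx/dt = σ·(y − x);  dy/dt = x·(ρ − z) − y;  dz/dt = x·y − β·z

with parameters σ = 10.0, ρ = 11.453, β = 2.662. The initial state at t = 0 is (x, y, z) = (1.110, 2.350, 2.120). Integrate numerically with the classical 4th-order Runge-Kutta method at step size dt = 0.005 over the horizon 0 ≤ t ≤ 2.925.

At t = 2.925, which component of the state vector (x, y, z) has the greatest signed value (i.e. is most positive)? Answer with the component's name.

largest component: z

t=0.000: state=(1.110, 2.350, 2.120)
step 1 (dt=0.005): k1=(12.400, 8.010, -3.035), k2=(12.290, 8.288, -2.919), k3=(12.300, 8.284, -2.920), k4=(12.199, 8.559, -2.803); state += dt/6·(k1+2k2+2k3+k4)
t=0.005: state=(1.171, 2.391, 2.105)
t=0.010: state=(1.232, 2.436, 2.092)
t=0.015: state=(1.292, 2.482, 2.080)
continuing one RK4 step at a time; state shown every 20 steps (Δt=0.1):
t=0.100: state=(2.325, 3.664, 2.086)
t=0.200: state=(3.971, 5.975, 2.941)
t=0.300: state=(6.322, 8.919, 5.700)
t=0.400: state=(8.648, 10.285, 11.024)
t=0.500: state=(8.818, 7.392, 15.635)
t=0.600: state=(6.358, 3.392, 15.530)
t=0.700: state=(3.741, 1.686, 12.931)
t=0.800: state=(2.320, 1.468, 10.294)
t=0.900: state=(1.874, 1.762, 8.171)
t=1.000: state=(2.001, 2.342, 6.603)
t=1.100: state=(2.539, 3.276, 5.615)
t=1.200: state=(3.496, 4.684, 5.359)
t=1.300: state=(4.911, 6.528, 6.199)
t=1.400: state=(6.582, 8.171, 8.557)
t=1.500: state=(7.714, 8.192, 11.899)
t=1.600: state=(7.340, 6.169, 13.997)
t=1.700: state=(5.752, 3.995, 13.607)
t=1.800: state=(4.205, 2.972, 11.885)
t=1.900: state=(3.351, 2.862, 10.036)
t=2.000: state=(3.169, 3.264, 8.546)
t=2.100: state=(3.494, 4.034, 7.605)
t=2.200: state=(4.222, 5.122, 7.379)
t=2.300: state=(5.243, 6.342, 8.062)
t=2.400: state=(6.284, 7.178, 9.670)
t=2.500: state=(6.840, 6.982, 11.592)
t=2.600: state=(6.526, 5.803, 12.688)
t=2.700: state=(5.586, 4.547, 12.453)
t=2.800: state=(4.644, 3.865, 11.389)
t=2.900: state=(4.094, 3.779, 10.160)
t=2.925: state=(4.029, 3.829, 9.879)
compare at T: x=4.029, y=3.829, z=9.879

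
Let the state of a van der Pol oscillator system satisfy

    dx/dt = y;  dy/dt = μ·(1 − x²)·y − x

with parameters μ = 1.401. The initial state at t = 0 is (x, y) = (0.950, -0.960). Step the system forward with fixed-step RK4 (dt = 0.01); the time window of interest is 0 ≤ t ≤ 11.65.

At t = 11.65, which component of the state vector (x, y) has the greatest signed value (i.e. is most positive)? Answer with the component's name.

t=0.000: state=(0.950, -0.960)
step 1 (dt=0.01): k1=(-0.960, -1.081), k2=(-0.965, -1.089), k3=(-0.965, -1.089), k4=(-0.971, -1.098); state += dt/6·(k1+2k2+2k3+k4)
t=0.010: state=(0.940, -0.971)
t=0.020: state=(0.931, -0.982)
t=0.030: state=(0.921, -0.993)
continuing one RK4 step at a time; state shown every 50 steps (Δt=0.5):
t=0.500: state=(0.286, -1.828)
t=1.000: state=(-0.982, -3.004)
t=1.500: state=(-1.944, -0.576)
t=2.000: state=(-1.928, 0.349)
t=2.500: state=(-1.702, 0.532)
t=3.000: state=(-1.396, 0.707)
t=3.500: state=(-0.967, 1.058)
t=4.000: state=(-0.247, 1.974)
t=4.500: state=(1.097, 3.046)
t=5.000: state=(1.985, 0.422)
t=5.500: state=(1.934, -0.371)
t=6.000: state=(1.704, -0.535)
t=6.500: state=(1.397, -0.707)
t=7.000: state=(0.968, -1.057)
t=7.500: state=(0.248, -1.973)
t=8.000: state=(-1.096, -3.047)
t=8.500: state=(-1.985, -0.423)
t=9.000: state=(-1.935, 0.371)
t=9.500: state=(-1.704, 0.535)
t=10.000: state=(-1.397, 0.707)
t=10.500: state=(-0.968, 1.057)
t=11.000: state=(-0.249, 1.971)
t=11.500: state=(1.095, 3.048)
t=11.650: state=(1.513, 2.432)
compare at T: x=1.513, y=2.432

largest component: y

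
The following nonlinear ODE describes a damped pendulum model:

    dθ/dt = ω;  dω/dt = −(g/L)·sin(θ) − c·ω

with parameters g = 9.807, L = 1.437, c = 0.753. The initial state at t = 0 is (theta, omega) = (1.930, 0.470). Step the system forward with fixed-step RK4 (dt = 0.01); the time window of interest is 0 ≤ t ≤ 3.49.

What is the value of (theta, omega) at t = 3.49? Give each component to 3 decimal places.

(theta, omega) = (0.018, -1.290)

t=0.000: state=(1.930, 0.470)
step 1 (dt=0.01): k1=(0.470, -6.743), k2=(0.436, -6.712), k3=(0.436, -6.712), k4=(0.403, -6.682); state += dt/6·(k1+2k2+2k3+k4)
t=0.010: state=(1.934, 0.403)
t=0.020: state=(1.938, 0.336)
t=0.030: state=(1.941, 0.270)
continuing one RK4 step at a time; state shown every 20 steps (Δt=0.2):
t=0.200: state=(1.896, -0.780)
t=0.400: state=(1.626, -1.908)
t=0.600: state=(1.143, -2.876)
t=0.800: state=(0.505, -3.389)
t=1.000: state=(-0.159, -3.113)
t=1.200: state=(-0.692, -2.135)
t=1.400: state=(-0.994, -0.873)
t=1.600: state=(-1.045, 0.342)
t=1.800: state=(-0.872, 1.340)
t=2.000: state=(-0.533, 1.974)
t=2.200: state=(-0.117, 2.096)
t=2.400: state=(0.270, 1.692)
t=2.600: state=(0.537, 0.941)
t=2.800: state=(0.640, 0.091)
t=3.000: state=(0.580, -0.660)
t=3.200: state=(0.392, -1.165)
t=3.400: state=(0.136, -1.332)
t=3.490: state=(0.018, -1.290)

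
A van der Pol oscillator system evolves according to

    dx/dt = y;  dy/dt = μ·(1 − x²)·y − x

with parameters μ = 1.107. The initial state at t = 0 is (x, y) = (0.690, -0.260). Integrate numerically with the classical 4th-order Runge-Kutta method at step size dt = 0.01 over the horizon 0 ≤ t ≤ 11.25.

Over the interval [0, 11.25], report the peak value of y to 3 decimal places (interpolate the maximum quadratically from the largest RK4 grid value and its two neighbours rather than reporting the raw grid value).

max y = 2.789

t=0.000: state=(0.690, -0.260)
step 1 (dt=0.01): k1=(-0.260, -0.841), k2=(-0.264, -0.842), k3=(-0.264, -0.842), k4=(-0.268, -0.844); state += dt/6·(k1+2k2+2k3+k4)
t=0.010: state=(0.687, -0.268)
t=0.020: state=(0.685, -0.277)
t=0.030: state=(0.682, -0.285)
continuing one RK4 step at a time; state shown every 50 steps (Δt=0.5):
t=0.500: state=(0.446, -0.735)
t=1.000: state=(-0.076, -1.387)
t=1.500: state=(-0.913, -1.795)
t=2.000: state=(-1.585, -0.702)
t=2.500: state=(-1.659, 0.263)
t=3.000: state=(-1.416, 0.672)
t=3.500: state=(-0.989, 1.063)
t=4.000: state=(-0.292, 1.823)
t=4.500: state=(0.891, 2.733)
t=5.000: state=(1.888, 0.879)
t=5.500: state=(1.957, -0.312)
t=6.000: state=(1.717, -0.604)
t=6.500: state=(1.360, -0.835)
t=7.000: state=(0.850, -1.259)
t=7.500: state=(0.015, -2.193)
t=8.000: state=(-1.288, -2.538)
t=8.500: state=(-1.990, -0.327)
t=9.000: state=(-1.915, 0.431)
t=9.500: state=(-1.638, 0.660)
t=10.000: state=(-1.249, 0.916)
t=10.500: state=(-0.679, 1.436)
t=11.000: state=(0.286, 2.501)
t=11.250: state=(0.961, 2.775)
largest grid value and its neighbours: y(11.200)=2.78817, y(11.210)=2.78915, y(11.220)=2.78839
parabola through these three points peaks at t≈11.211 with y≈2.78916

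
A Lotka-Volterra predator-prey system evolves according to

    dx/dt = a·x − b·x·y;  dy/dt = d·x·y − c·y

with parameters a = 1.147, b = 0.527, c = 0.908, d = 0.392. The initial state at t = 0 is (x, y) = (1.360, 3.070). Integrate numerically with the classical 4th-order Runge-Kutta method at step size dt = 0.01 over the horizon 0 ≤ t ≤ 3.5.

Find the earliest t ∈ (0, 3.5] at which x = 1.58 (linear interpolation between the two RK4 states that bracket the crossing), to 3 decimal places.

t = 2.046

t=0.000: state=(1.360, 3.070)
step 1 (dt=0.01): k1=(-0.640, -1.151), k2=(-0.635, -1.153), k3=(-0.635, -1.153), k4=(-0.629, -1.154); state += dt/6·(k1+2k2+2k3+k4)
t=0.010: state=(1.354, 3.058)
t=0.020: state=(1.347, 3.047)
t=0.030: state=(1.341, 3.035)
continuing one RK4 step at a time; state shown every 20 steps (Δt=0.2):
t=0.200: state=(1.253, 2.836)
t=0.400: state=(1.184, 2.601)
t=0.600: state=(1.145, 2.376)
t=0.800: state=(1.134, 2.166)
t=1.000: state=(1.147, 1.975)
t=1.200: state=(1.182, 1.805)
t=1.400: state=(1.240, 1.655)
t=1.600: state=(1.319, 1.525)
t=1.800: state=(1.421, 1.416)
t=2.000: state=(1.547, 1.326)
t=2.040: state=(1.576, 1.311)
next step: t=2.050: state=(1.583, 1.307) — x has crossed 1.58
linear interpolation between t=2.040 (1.57565) and t=2.050 (1.58287) → t≈2.046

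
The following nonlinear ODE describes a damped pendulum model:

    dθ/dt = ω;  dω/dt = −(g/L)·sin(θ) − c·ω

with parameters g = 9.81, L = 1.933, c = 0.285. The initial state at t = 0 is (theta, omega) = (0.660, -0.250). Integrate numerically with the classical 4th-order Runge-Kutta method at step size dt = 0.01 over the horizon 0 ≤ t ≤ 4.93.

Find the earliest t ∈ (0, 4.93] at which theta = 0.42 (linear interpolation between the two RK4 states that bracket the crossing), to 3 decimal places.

t=0.000: state=(0.660, -0.250)
step 1 (dt=0.01): k1=(-0.250, -3.040), k2=(-0.265, -3.031), k3=(-0.265, -3.031), k4=(-0.280, -3.021); state += dt/6·(k1+2k2+2k3+k4)
t=0.010: state=(0.657, -0.280)
t=0.020: state=(0.654, -0.310)
t=0.030: state=(0.651, -0.340)
continuing one RK4 step at a time; state shown every 20 steps (Δt=0.2):
t=0.200: state=(0.552, -0.805)
t=0.330: state=(0.429, -1.082)
next step: t=0.340: state=(0.418, -1.100) — theta has crossed 0.42
linear interpolation between t=0.330 (0.42889) and t=0.340 (0.41798) → t≈0.338

t = 0.338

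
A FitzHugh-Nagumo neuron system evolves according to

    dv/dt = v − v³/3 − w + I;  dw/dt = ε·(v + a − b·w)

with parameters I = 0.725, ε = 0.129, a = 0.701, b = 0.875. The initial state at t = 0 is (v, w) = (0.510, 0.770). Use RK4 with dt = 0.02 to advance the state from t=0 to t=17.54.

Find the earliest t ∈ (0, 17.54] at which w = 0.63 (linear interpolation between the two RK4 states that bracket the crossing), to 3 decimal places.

t = 14.042

t=0.000: state=(0.510, 0.770)
step 1 (dt=0.02): k1=(0.421, 0.069), k2=(0.423, 0.070), k3=(0.423, 0.070), k4=(0.426, 0.070); state += dt/6·(k1+2k2+2k3+k4)
t=0.020: state=(0.518, 0.771)
t=0.040: state=(0.527, 0.773)
t=0.060: state=(0.536, 0.774)
continuing one RK4 step at a time; state shown every 50 steps (Δt=1):
t=1.000: state=(1.016, 0.866)
t=2.000: state=(1.398, 1.010)
t=3.000: state=(1.467, 1.165)
t=4.000: state=(1.401, 1.301)
t=5.000: state=(1.295, 1.413)
t=6.000: state=(1.169, 1.498)
t=7.000: state=(1.020, 1.557)
t=8.000: state=(0.828, 1.589)
t=9.000: state=(0.539, 1.590)
t=10.000: state=(-0.030, 1.541)
t=11.000: state=(-1.223, 1.389)
t=12.000: state=(-1.861, 1.125)
t=13.000: state=(-1.835, 0.863)
t=14.000: state=(-1.739, 0.639)
t=14.040: state=(-1.735, 0.630)
next step: t=14.060: state=(-1.733, 0.626) — w has crossed 0.63
linear interpolation between t=14.040 (0.63043) and t=14.060 (0.62634) → t≈14.042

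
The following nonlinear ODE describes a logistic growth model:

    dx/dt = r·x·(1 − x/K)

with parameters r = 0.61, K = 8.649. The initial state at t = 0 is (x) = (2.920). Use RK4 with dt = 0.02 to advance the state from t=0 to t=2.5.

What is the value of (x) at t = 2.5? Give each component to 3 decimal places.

t=0.000: state=(2.920)
step 1 (dt=0.02): k1=(1.180), k2=(1.182), k3=(1.182), k4=(1.184); state += dt/6·(k1+2k2+2k3+k4)
t=0.020: state=(2.944)
t=0.040: state=(2.967)
t=0.060: state=(2.991)
continuing one RK4 step at a time; state shown every 5 steps (Δt=0.1):
t=0.100: state=(3.039)
t=0.200: state=(3.160)
t=0.300: state=(3.284)
t=0.400: state=(3.409)
t=0.500: state=(3.536)
t=0.600: state=(3.664)
t=0.700: state=(3.793)
t=0.800: state=(3.924)
t=0.900: state=(4.055)
t=1.000: state=(4.186)
t=1.100: state=(4.318)
t=1.200: state=(4.450)
t=1.300: state=(4.582)
t=1.400: state=(4.713)
t=1.500: state=(4.843)
t=1.600: state=(4.973)
t=1.700: state=(5.101)
t=1.800: state=(5.228)
t=1.900: state=(5.353)
t=2.000: state=(5.477)
t=2.100: state=(5.598)
t=2.200: state=(5.718)
t=2.300: state=(5.835)
t=2.400: state=(5.949)
t=2.500: state=(6.061)

(x) = (6.061)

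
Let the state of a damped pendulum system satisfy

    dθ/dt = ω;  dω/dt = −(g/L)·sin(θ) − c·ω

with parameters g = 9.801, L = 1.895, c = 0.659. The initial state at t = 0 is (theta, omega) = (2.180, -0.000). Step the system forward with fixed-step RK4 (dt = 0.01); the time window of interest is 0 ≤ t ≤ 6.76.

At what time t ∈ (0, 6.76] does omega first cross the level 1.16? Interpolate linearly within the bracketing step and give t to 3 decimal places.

t=0.000: state=(2.180, -0.000)
step 1 (dt=0.01): k1=(-0.000, -4.242), k2=(-0.021, -4.228), k3=(-0.021, -4.228), k4=(-0.042, -4.214); state += dt/6·(k1+2k2+2k3+k4)
t=0.010: state=(2.180, -0.042)
t=0.020: state=(2.179, -0.084)
t=0.030: state=(2.178, -0.126)
continuing one RK4 step at a time; state shown every 25 steps (Δt=0.25):
t=0.250: state=(2.053, -1.006)
t=0.500: state=(1.679, -1.982)
t=0.750: state=(1.071, -2.834)
t=1.000: state=(0.307, -3.140)
t=1.250: state=(-0.424, -2.569)
t=1.500: state=(-0.928, -1.412)
t=1.750: state=(-1.123, -0.163)
t=2.000: state=(-1.023, 0.921)
t=2.060: state=(-0.962, 1.140)
next step: t=2.070: state=(-0.950, 1.175) — omega has crossed 1.16
linear interpolation between t=2.060 (1.13997) and t=2.070 (1.17458) → t≈2.066

t = 2.066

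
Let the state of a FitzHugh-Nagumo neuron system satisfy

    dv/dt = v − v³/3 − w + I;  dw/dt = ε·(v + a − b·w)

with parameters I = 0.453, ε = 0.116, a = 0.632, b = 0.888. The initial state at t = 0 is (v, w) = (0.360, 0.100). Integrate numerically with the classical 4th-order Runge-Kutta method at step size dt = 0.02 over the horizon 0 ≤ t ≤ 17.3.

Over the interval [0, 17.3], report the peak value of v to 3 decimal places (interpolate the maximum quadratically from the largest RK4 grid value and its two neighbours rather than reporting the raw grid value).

max v = 1.686

t=0.000: state=(0.360, 0.100)
step 1 (dt=0.02): k1=(0.697, 0.105), k2=(0.702, 0.105), k3=(0.702, 0.105), k4=(0.707, 0.106); state += dt/6·(k1+2k2+2k3+k4)
t=0.020: state=(0.374, 0.102)
t=0.040: state=(0.388, 0.104)
t=0.060: state=(0.403, 0.106)
continuing one RK4 step at a time; state shown every 50 steps (Δt=1):
t=1.000: state=(1.217, 0.246)
t=2.000: state=(1.666, 0.458)
t=3.000: state=(1.658, 0.668)
t=4.000: state=(1.563, 0.850)
t=5.000: state=(1.451, 1.002)
t=6.000: state=(1.329, 1.127)
t=7.000: state=(1.194, 1.225)
t=8.000: state=(1.033, 1.298)
t=9.000: state=(0.822, 1.343)
t=10.000: state=(0.486, 1.355)
t=11.000: state=(-0.228, 1.311)
t=12.000: state=(-1.536, 1.154)
t=13.000: state=(-1.921, 0.911)
t=14.000: state=(-1.869, 0.682)
t=15.000: state=(-1.786, 0.483)
t=16.000: state=(-1.703, 0.313)
t=17.000: state=(-1.621, 0.169)
t=17.300: state=(-1.596, 0.131)
largest grid value and its neighbours: v(2.360)=1.68616, v(2.380)=1.68622, v(2.400)=1.68620
parabola through these three points peaks at t≈2.384 with v≈1.68622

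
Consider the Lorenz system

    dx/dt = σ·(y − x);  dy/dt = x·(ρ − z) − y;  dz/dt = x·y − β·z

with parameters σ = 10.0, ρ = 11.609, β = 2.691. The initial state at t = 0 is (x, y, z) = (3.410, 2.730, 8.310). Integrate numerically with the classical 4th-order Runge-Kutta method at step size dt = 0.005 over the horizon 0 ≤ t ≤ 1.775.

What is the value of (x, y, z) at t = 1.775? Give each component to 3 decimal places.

t=0.000: state=(3.410, 2.730, 8.310)
step 1 (dt=0.005): k1=(-6.800, 8.520, -13.053), k2=(-6.417, 8.553, -12.939), k3=(-6.426, 8.555, -12.937), k4=(-6.051, 8.589, -12.822); state += dt/6·(k1+2k2+2k3+k4)
t=0.005: state=(3.378, 2.773, 8.245)
t=0.010: state=(3.349, 2.816, 8.182)
t=0.015: state=(3.324, 2.859, 8.119)
continuing one RK4 step at a time; state shown every 20 steps (Δt=0.1):
t=0.100: state=(3.317, 3.678, 7.270)
t=0.200: state=(3.980, 4.904, 6.922)
t=0.300: state=(5.093, 6.350, 7.548)
t=0.400: state=(6.350, 7.503, 9.319)
t=0.500: state=(7.149, 7.477, 11.686)
t=0.600: state=(6.899, 6.108, 13.196)
t=0.700: state=(5.796, 4.536, 13.023)
t=0.800: state=(4.643, 3.684, 11.780)
t=0.900: state=(3.960, 3.558, 10.327)
t=1.000: state=(3.818, 3.920, 9.142)
t=1.100: state=(4.126, 4.622, 8.462)
t=1.200: state=(4.771, 5.538, 8.452)
t=1.300: state=(5.588, 6.406, 9.200)
t=1.400: state=(6.284, 6.790, 10.525)
t=1.500: state=(6.495, 6.387, 11.796)
t=1.600: state=(6.097, 5.464, 12.303)
t=1.700: state=(5.374, 4.636, 11.917)
t=1.775: state=(4.873, 4.300, 11.279)

(x, y, z) = (4.873, 4.300, 11.279)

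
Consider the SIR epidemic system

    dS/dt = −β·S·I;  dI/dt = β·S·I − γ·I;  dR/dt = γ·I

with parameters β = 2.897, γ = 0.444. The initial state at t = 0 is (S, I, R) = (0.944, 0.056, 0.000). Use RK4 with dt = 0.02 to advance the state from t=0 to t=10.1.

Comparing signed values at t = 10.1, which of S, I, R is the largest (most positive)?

t=0.000: state=(0.944, 0.056, 0.000)
step 1 (dt=0.02): k1=(-0.153, 0.128, 0.025), k2=(-0.156, 0.131, 0.025), k3=(-0.156, 0.131, 0.025), k4=(-0.160, 0.134, 0.026); state += dt/6·(k1+2k2+2k3+k4)
t=0.020: state=(0.941, 0.059, 0.001)
t=0.040: state=(0.938, 0.061, 0.001)
t=0.060: state=(0.934, 0.064, 0.002)
continuing one RK4 step at a time; state shown every 25 steps (Δt=0.5):
t=0.500: state=(0.815, 0.163, 0.023)
t=1.000: state=(0.563, 0.358, 0.079)
t=1.500: state=(0.293, 0.528, 0.180)
t=2.000: state=(0.130, 0.566, 0.303)
t=2.500: state=(0.059, 0.516, 0.424)
t=3.000: state=(0.030, 0.440, 0.531)
t=3.500: state=(0.017, 0.364, 0.620)
t=4.000: state=(0.010, 0.297, 0.693)
t=4.500: state=(0.007, 0.241, 0.752)
t=5.000: state=(0.005, 0.194, 0.800)
t=5.500: state=(0.004, 0.157, 0.839)
t=6.000: state=(0.003, 0.126, 0.871)
t=6.500: state=(0.003, 0.101, 0.896)
t=7.000: state=(0.002, 0.082, 0.916)
t=7.500: state=(0.002, 0.066, 0.932)
t=8.000: state=(0.002, 0.053, 0.945)
t=8.500: state=(0.002, 0.042, 0.956)
t=9.000: state=(0.002, 0.034, 0.964)
t=9.500: state=(0.002, 0.027, 0.971)
t=10.000: state=(0.002, 0.022, 0.976)
t=10.100: state=(0.002, 0.021, 0.977)
compare at T: S=0.002, I=0.021, R=0.977

largest component: R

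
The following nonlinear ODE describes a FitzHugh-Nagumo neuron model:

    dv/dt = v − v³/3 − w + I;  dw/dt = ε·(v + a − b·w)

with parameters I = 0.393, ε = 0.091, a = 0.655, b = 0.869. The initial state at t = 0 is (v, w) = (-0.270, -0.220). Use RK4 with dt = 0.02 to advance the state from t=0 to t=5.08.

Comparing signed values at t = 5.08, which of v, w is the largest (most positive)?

t=0.000: state=(-0.270, -0.220)
step 1 (dt=0.02): k1=(0.350, 0.052), k2=(0.352, 0.053), k3=(0.352, 0.053), k4=(0.355, 0.053); state += dt/6·(k1+2k2+2k3+k4)
t=0.020: state=(-0.263, -0.219)
t=0.040: state=(-0.256, -0.218)
t=0.060: state=(-0.249, -0.217)
continuing one RK4 step at a time; state shown every 10 steps (Δt=0.2):
t=0.200: state=(-0.194, -0.209)
t=0.400: state=(-0.105, -0.197)
t=0.600: state=(0.001, -0.183)
t=0.800: state=(0.127, -0.167)
t=1.000: state=(0.276, -0.149)
t=1.200: state=(0.452, -0.128)
t=1.400: state=(0.652, -0.104)
t=1.600: state=(0.871, -0.077)
t=1.800: state=(1.094, -0.046)
t=2.000: state=(1.303, -0.012)
t=2.200: state=(1.478, 0.025)
t=2.400: state=(1.609, 0.065)
t=2.600: state=(1.699, 0.105)
t=2.800: state=(1.753, 0.147)
t=3.000: state=(1.783, 0.188)
t=3.200: state=(1.795, 0.229)
t=3.400: state=(1.797, 0.270)
t=3.600: state=(1.791, 0.310)
t=3.800: state=(1.781, 0.349)
t=4.000: state=(1.768, 0.388)
t=4.200: state=(1.754, 0.425)
t=4.400: state=(1.738, 0.462)
t=4.600: state=(1.721, 0.498)
t=4.800: state=(1.704, 0.533)
t=5.000: state=(1.687, 0.567)
t=5.080: state=(1.680, 0.580)
compare at T: v=1.680, w=0.580

largest component: v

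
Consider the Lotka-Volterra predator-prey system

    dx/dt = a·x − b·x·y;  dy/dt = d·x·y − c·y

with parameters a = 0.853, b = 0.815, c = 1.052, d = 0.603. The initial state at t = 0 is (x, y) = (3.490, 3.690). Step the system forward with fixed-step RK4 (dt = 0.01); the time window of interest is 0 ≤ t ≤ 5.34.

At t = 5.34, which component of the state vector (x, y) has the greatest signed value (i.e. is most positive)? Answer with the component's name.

t=0.000: state=(3.490, 3.690)
step 1 (dt=0.01): k1=(-7.519, 3.884), k2=(-7.492, 3.820), k3=(-7.492, 3.820), k4=(-7.464, 3.755); state += dt/6·(k1+2k2+2k3+k4)
t=0.010: state=(3.415, 3.728)
t=0.020: state=(3.341, 3.765)
t=0.030: state=(3.267, 3.801)
continuing one RK4 step at a time; state shown every 20 steps (Δt=0.2):
t=0.200: state=(2.161, 4.187)
t=0.400: state=(1.291, 4.158)
t=0.600: state=(0.797, 3.810)
t=0.800: state=(0.528, 3.339)
t=1.000: state=(0.378, 2.855)
t=1.200: state=(0.292, 2.407)
t=1.400: state=(0.242, 2.014)
t=1.600: state=(0.212, 1.677)
t=1.800: state=(0.196, 1.392)
t=2.000: state=(0.189, 1.155)
t=2.200: state=(0.189, 0.957)
t=2.400: state=(0.195, 0.794)
t=2.600: state=(0.205, 0.659)
t=2.800: state=(0.221, 0.548)
t=3.000: state=(0.241, 0.456)
t=3.200: state=(0.267, 0.381)
t=3.400: state=(0.299, 0.319)
t=3.600: state=(0.338, 0.269)
t=3.800: state=(0.385, 0.228)
t=4.000: state=(0.442, 0.194)
t=4.200: state=(0.509, 0.166)
t=4.400: state=(0.588, 0.144)
t=4.600: state=(0.683, 0.126)
t=4.800: state=(0.794, 0.112)
t=5.000: state=(0.926, 0.100)
t=5.200: state=(1.081, 0.092)
t=5.340: state=(1.206, 0.087)
compare at T: x=1.206, y=0.087

largest component: x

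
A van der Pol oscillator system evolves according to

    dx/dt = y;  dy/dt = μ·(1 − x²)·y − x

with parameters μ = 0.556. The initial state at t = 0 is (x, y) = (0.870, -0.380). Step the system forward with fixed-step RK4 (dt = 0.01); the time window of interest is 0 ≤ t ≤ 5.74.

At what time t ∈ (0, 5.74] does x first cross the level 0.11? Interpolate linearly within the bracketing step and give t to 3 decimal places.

t=0.000: state=(0.870, -0.380)
step 1 (dt=0.01): k1=(-0.380, -0.921), k2=(-0.385, -0.921), k3=(-0.385, -0.921), k4=(-0.389, -0.920); state += dt/6·(k1+2k2+2k3+k4)
t=0.010: state=(0.866, -0.389)
t=0.020: state=(0.862, -0.398)
t=0.030: state=(0.858, -0.408)
continuing one RK4 step at a time; state shown every 20 steps (Δt=0.2):
t=0.200: state=(0.776, -0.562)
t=0.400: state=(0.645, -0.741)
t=0.600: state=(0.480, -0.916)
t=0.800: state=(0.279, -1.088)
t=0.940: state=(0.119, -1.201)
next step: t=0.950: state=(0.107, -1.209) — x has crossed 0.11
linear interpolation between t=0.940 (0.11877) and t=0.950 (0.10672) → t≈0.947

t = 0.947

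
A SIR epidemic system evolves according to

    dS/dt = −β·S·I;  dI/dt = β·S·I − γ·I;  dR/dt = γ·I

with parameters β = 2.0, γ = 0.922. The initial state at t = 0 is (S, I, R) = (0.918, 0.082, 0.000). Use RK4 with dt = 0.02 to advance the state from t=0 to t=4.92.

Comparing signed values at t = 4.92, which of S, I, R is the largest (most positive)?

t=0.000: state=(0.918, 0.082, 0.000)
step 1 (dt=0.02): k1=(-0.151, 0.075, 0.076), k2=(-0.152, 0.075, 0.076), k3=(-0.152, 0.075, 0.076), k4=(-0.153, 0.076, 0.077); state += dt/6·(k1+2k2+2k3+k4)
t=0.020: state=(0.915, 0.084, 0.002)
t=0.040: state=(0.912, 0.085, 0.003)
t=0.060: state=(0.909, 0.087, 0.005)
continuing one RK4 step at a time; state shown every 10 steps (Δt=0.2):
t=0.200: state=(0.886, 0.098, 0.017)
t=0.400: state=(0.849, 0.115, 0.036)
t=0.600: state=(0.808, 0.133, 0.059)
t=0.800: state=(0.763, 0.152, 0.085)
t=1.000: state=(0.715, 0.170, 0.115)
t=1.200: state=(0.666, 0.186, 0.148)
t=1.400: state=(0.617, 0.200, 0.183)
t=1.600: state=(0.568, 0.211, 0.221)
t=1.800: state=(0.521, 0.218, 0.261)
t=2.000: state=(0.477, 0.221, 0.301)
t=2.200: state=(0.437, 0.221, 0.342)
t=2.400: state=(0.400, 0.217, 0.383)
t=2.600: state=(0.367, 0.210, 0.422)
t=2.800: state=(0.338, 0.202, 0.460)
t=3.000: state=(0.313, 0.191, 0.496)
t=3.200: state=(0.290, 0.179, 0.530)
t=3.400: state=(0.271, 0.167, 0.562)
t=3.600: state=(0.254, 0.154, 0.592)
t=3.800: state=(0.240, 0.141, 0.619)
t=4.000: state=(0.227, 0.129, 0.644)
t=4.200: state=(0.216, 0.117, 0.667)
t=4.400: state=(0.207, 0.106, 0.687)
t=4.600: state=(0.199, 0.096, 0.706)
t=4.800: state=(0.191, 0.086, 0.723)
t=4.920: state=(0.188, 0.081, 0.732)
compare at T: S=0.188, I=0.081, R=0.732

largest component: R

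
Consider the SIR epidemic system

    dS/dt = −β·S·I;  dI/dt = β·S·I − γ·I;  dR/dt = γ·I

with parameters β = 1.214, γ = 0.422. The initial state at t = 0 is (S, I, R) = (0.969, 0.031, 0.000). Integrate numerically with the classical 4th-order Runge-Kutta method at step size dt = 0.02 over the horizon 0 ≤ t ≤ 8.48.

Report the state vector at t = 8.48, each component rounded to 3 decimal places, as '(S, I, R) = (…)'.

(S, I, R) = (0.128, 0.168, 0.704)

t=0.000: state=(0.969, 0.031, 0.000)
step 1 (dt=0.02): k1=(-0.036, 0.023, 0.013), k2=(-0.037, 0.024, 0.013), k3=(-0.037, 0.024, 0.013), k4=(-0.037, 0.024, 0.013); state += dt/6·(k1+2k2+2k3+k4)
t=0.020: state=(0.968, 0.031, 0.000)
t=0.040: state=(0.968, 0.032, 0.001)
t=0.060: state=(0.967, 0.032, 0.001)
continuing one RK4 step at a time; state shown every 25 steps (Δt=0.5):
t=0.500: state=(0.947, 0.045, 0.008)
t=1.000: state=(0.917, 0.064, 0.019)
t=1.500: state=(0.875, 0.089, 0.035)
t=2.000: state=(0.821, 0.121, 0.058)
t=2.500: state=(0.755, 0.159, 0.087)
t=3.000: state=(0.677, 0.198, 0.125)
t=3.500: state=(0.593, 0.236, 0.171)
t=4.000: state=(0.509, 0.267, 0.224)
t=4.500: state=(0.430, 0.288, 0.283)
t=5.000: state=(0.360, 0.296, 0.344)
t=5.500: state=(0.301, 0.293, 0.407)
t=6.000: state=(0.253, 0.280, 0.467)
t=6.500: state=(0.214, 0.261, 0.524)
t=7.000: state=(0.184, 0.239, 0.577)
t=7.500: state=(0.161, 0.215, 0.625)
t=8.000: state=(0.142, 0.190, 0.668)
t=8.480: state=(0.128, 0.168, 0.704)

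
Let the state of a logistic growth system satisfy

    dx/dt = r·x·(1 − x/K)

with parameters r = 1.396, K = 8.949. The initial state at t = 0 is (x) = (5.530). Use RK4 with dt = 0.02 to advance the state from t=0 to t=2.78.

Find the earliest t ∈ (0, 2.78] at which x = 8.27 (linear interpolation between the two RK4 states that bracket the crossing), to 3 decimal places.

t = 1.446

t=0.000: state=(5.530)
step 1 (dt=0.02): k1=(2.949), k2=(2.940), k3=(2.940), k4=(2.930); state += dt/6·(k1+2k2+2k3+k4)
t=0.020: state=(5.589)
t=0.040: state=(5.647)
t=0.060: state=(5.705)
continuing one RK4 step at a time; state shown every 5 steps (Δt=0.1):
t=0.100: state=(5.820)
t=0.200: state=(6.098)
t=0.300: state=(6.362)
t=0.400: state=(6.611)
t=0.500: state=(6.844)
t=0.600: state=(7.060)
t=0.700: state=(7.260)
t=0.800: state=(7.443)
t=0.900: state=(7.610)
t=1.000: state=(7.761)
t=1.100: state=(7.898)
t=1.200: state=(8.020)
t=1.300: state=(8.130)
t=1.400: state=(8.228)
t=1.440: state=(8.265)
next step: t=1.460: state=(8.282) — x has crossed 8.27
linear interpolation between t=1.440 (8.26453) and t=1.460 (8.28197) → t≈1.446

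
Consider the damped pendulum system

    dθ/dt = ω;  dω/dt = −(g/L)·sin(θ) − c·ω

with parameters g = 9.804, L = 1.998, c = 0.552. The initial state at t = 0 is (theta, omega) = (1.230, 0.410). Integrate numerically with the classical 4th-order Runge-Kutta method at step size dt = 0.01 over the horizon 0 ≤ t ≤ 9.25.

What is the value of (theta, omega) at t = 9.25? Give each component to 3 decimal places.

(theta, omega) = (0.071, -0.164)

t=0.000: state=(1.230, 0.410)
step 1 (dt=0.01): k1=(0.410, -4.851), k2=(0.386, -4.841), k3=(0.386, -4.841), k4=(0.362, -4.831); state += dt/6·(k1+2k2+2k3+k4)
t=0.010: state=(1.234, 0.362)
t=0.020: state=(1.237, 0.313)
t=0.030: state=(1.240, 0.265)
continuing one RK4 step at a time; state shown every 50 steps (Δt=0.5):
t=0.500: state=(0.888, -1.622)
t=1.000: state=(-0.114, -1.990)
t=1.500: state=(-0.768, -0.461)
t=2.000: state=(-0.579, 1.083)
t=2.500: state=(0.091, 1.318)
t=3.000: state=(0.513, 0.256)
t=3.500: state=(0.354, -0.783)
t=4.000: state=(-0.100, -0.846)
t=4.500: state=(-0.349, -0.086)
t=5.000: state=(-0.206, 0.572)
t=5.500: state=(0.100, 0.527)
t=6.000: state=(0.236, -0.014)
t=6.500: state=(0.112, -0.411)
t=7.000: state=(-0.090, -0.317)
t=7.500: state=(-0.156, 0.060)
t=8.000: state=(-0.056, 0.288)
t=8.500: state=(0.074, 0.184)
t=9.000: state=(0.101, -0.073)
t=9.250: state=(0.071, -0.164)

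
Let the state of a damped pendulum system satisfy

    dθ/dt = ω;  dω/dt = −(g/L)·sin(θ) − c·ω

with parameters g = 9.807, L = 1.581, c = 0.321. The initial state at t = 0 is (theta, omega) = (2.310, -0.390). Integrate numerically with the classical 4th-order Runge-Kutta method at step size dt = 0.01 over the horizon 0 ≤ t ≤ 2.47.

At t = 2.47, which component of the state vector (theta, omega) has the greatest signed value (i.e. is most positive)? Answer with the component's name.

t=0.000: state=(2.310, -0.390)
step 1 (dt=0.01): k1=(-0.390, -4.459), k2=(-0.412, -4.460), k3=(-0.412, -4.460), k4=(-0.435, -4.462); state += dt/6·(k1+2k2+2k3+k4)
t=0.010: state=(2.306, -0.435)
t=0.020: state=(2.301, -0.479)
t=0.030: state=(2.296, -0.524)
continuing one RK4 step at a time; state shown every 10 steps (Δt=0.1):
t=0.100: state=(2.249, -0.840)
t=0.200: state=(2.141, -1.307)
t=0.300: state=(1.986, -1.802)
t=0.400: state=(1.780, -2.324)
t=0.500: state=(1.521, -2.857)
t=0.600: state=(1.210, -3.363)
t=0.700: state=(0.852, -3.778)
t=0.800: state=(0.460, -4.029)
t=0.900: state=(0.053, -4.055)
t=1.000: state=(-0.343, -3.837)
t=1.100: state=(-0.707, -3.409)
t=1.200: state=(-1.020, -2.837)
t=1.300: state=(-1.272, -2.191)
t=1.400: state=(-1.458, -1.525)
t=1.500: state=(-1.577, -0.867)
t=1.600: state=(-1.632, -0.230)
t=1.700: state=(-1.624, 0.387)
t=1.800: state=(-1.555, 0.985)
t=1.900: state=(-1.428, 1.562)
t=2.000: state=(-1.244, 2.106)
t=2.100: state=(-1.009, 2.590)
t=2.200: state=(-0.729, 2.974)
t=2.300: state=(-0.419, 3.211)
t=2.400: state=(-0.093, 3.263)
t=2.470: state=(0.133, 3.182)
compare at T: theta=0.133, omega=3.182

largest component: omega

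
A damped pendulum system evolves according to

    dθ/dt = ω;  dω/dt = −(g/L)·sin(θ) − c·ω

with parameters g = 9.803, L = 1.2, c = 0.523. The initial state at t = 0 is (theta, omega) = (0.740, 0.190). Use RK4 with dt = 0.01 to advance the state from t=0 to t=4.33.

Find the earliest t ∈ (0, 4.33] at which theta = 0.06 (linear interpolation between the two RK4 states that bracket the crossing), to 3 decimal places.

t=0.000: state=(0.740, 0.190)
step 1 (dt=0.01): k1=(0.190, -5.608), k2=(0.162, -5.599), k3=(0.162, -5.598), k4=(0.134, -5.588); state += dt/6·(k1+2k2+2k3+k4)
t=0.010: state=(0.742, 0.134)
t=0.020: state=(0.743, 0.078)
t=0.030: state=(0.743, 0.023)
continuing one RK4 step at a time; state shown every 20 steps (Δt=0.2):
t=0.200: state=(0.670, -0.854)
t=0.400: state=(0.419, -1.584)
t=0.600: state=(0.071, -1.803)
next step: t=0.610: state=(0.053, -1.798) — theta has crossed 0.06
linear interpolation between t=0.600 (0.07114) and t=0.610 (0.05313) → t≈0.606

t = 0.606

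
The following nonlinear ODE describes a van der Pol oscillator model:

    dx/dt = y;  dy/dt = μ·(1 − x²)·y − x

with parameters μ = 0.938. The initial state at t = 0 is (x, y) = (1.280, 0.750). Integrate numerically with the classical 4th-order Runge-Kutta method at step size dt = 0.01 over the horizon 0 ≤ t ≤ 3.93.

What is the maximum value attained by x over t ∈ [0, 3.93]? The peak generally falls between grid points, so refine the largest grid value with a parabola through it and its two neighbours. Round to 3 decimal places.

t=0.000: state=(1.280, 0.750)
step 1 (dt=0.01): k1=(0.750, -1.729), k2=(0.741, -1.734), k3=(0.741, -1.734), k4=(0.733, -1.739); state += dt/6·(k1+2k2+2k3+k4)
t=0.010: state=(1.287, 0.733)
t=0.020: state=(1.295, 0.715)
t=0.030: state=(1.302, 0.698)
continuing one RK4 step at a time; state shown every 20 steps (Δt=0.2):
t=0.200: state=(1.395, 0.396)
t=0.400: state=(1.440, 0.069)
t=0.600: state=(1.426, -0.205)
t=0.800: state=(1.362, -0.428)
t=1.000: state=(1.257, -0.620)
t=1.200: state=(1.115, -0.803)
t=1.400: state=(0.935, -1.000)
t=1.600: state=(0.712, -1.231)
t=1.800: state=(0.439, -1.518)
t=2.000: state=(0.101, -1.863)
t=2.200: state=(-0.308, -2.218)
t=2.400: state=(-0.775, -2.412)
t=2.600: state=(-1.244, -2.193)
t=2.800: state=(-1.622, -1.527)
t=3.000: state=(-1.848, -0.750)
t=3.200: state=(-1.935, -0.160)
t=3.400: state=(-1.927, 0.207)
t=3.600: state=(-1.862, 0.428)
t=3.800: state=(-1.760, 0.575)
t=3.930: state=(-1.681, 0.652)
largest grid value and its neighbours: x(0.440)=1.44193, x(0.450)=1.44195, x(0.460)=1.44183
parabola through these three points peaks at t≈0.446 with x≈1.44196

max x = 1.442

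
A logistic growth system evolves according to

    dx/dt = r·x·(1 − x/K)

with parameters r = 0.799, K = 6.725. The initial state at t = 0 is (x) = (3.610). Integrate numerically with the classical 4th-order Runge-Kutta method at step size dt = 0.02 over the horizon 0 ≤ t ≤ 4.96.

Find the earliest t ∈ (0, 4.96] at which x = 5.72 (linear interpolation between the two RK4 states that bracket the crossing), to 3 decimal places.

t=0.000: state=(3.610)
step 1 (dt=0.02): k1=(1.336), k2=(1.335), k3=(1.335), k4=(1.334); state += dt/6·(k1+2k2+2k3+k4)
t=0.020: state=(3.637)
t=0.040: state=(3.663)
t=0.060: state=(3.690)
continuing one RK4 step at a time; state shown every 10 steps (Δt=0.2):
t=0.200: state=(3.875)
t=0.400: state=(4.134)
t=0.600: state=(4.383)
t=0.800: state=(4.621)
t=1.000: state=(4.845)
t=1.200: state=(5.053)
t=1.400: state=(5.246)
t=1.600: state=(5.422)
t=1.800: state=(5.582)
t=1.980: state=(5.712)
next step: t=2.000: state=(5.726) — x has crossed 5.72
linear interpolation between t=1.980 (5.71187) and t=2.000 (5.72554) → t≈1.992

t = 1.992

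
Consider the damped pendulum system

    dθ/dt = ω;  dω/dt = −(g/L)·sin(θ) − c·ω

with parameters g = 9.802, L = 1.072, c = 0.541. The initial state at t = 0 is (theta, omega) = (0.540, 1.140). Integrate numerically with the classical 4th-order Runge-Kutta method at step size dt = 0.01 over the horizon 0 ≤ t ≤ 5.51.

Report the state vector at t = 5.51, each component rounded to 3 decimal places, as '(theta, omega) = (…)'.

t=0.000: state=(0.540, 1.140)
step 1 (dt=0.01): k1=(1.140, -5.318), k2=(1.113, -5.348), k3=(1.113, -5.347), k4=(1.087, -5.376); state += dt/6·(k1+2k2+2k3+k4)
t=0.010: state=(0.551, 1.087)
t=0.020: state=(0.562, 1.032)
t=0.030: state=(0.572, 0.978)
continuing one RK4 step at a time; state shown every 20 steps (Δt=0.2):
t=0.200: state=(0.657, 0.019)
t=0.400: state=(0.555, -0.992)
t=0.600: state=(0.286, -1.609)
t=0.800: state=(-0.049, -1.644)
t=1.000: state=(-0.334, -1.127)
t=1.200: state=(-0.479, -0.303)
t=1.400: state=(-0.455, 0.530)
t=1.600: state=(-0.284, 1.114)
t=1.800: state=(-0.037, 1.277)
t=2.000: state=(0.197, 0.997)
t=2.200: state=(0.341, 0.416)
t=2.400: state=(0.358, -0.238)
t=2.600: state=(0.255, -0.750)
t=2.800: state=(0.078, -0.964)
t=3.000: state=(-0.107, -0.834)
t=3.200: state=(-0.237, -0.438)
t=3.400: state=(-0.275, 0.060)
t=3.600: state=(-0.218, 0.488)
t=3.800: state=(-0.094, 0.712)
t=4.000: state=(0.049, 0.674)
t=4.200: state=(0.161, 0.414)
t=4.400: state=(0.207, 0.043)
t=4.600: state=(0.180, -0.304)
t=4.800: state=(0.095, -0.515)
t=5.000: state=(-0.013, -0.532)
t=5.200: state=(-0.106, -0.368)
t=5.400: state=(-0.153, -0.098)
t=5.510: state=(-0.155, 0.059)

(theta, omega) = (-0.155, 0.059)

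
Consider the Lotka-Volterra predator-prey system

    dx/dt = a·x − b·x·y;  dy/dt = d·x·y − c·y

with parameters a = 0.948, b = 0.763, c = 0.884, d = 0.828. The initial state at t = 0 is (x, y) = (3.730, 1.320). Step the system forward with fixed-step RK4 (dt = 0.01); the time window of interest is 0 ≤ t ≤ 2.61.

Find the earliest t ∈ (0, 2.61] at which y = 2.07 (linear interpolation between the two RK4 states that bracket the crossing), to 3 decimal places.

t=0.000: state=(3.730, 1.320)
step 1 (dt=0.01): k1=(-0.221, 2.910), k2=(-0.262, 2.941), k3=(-0.262, 2.941), k4=(-0.304, 2.972); state += dt/6·(k1+2k2+2k3+k4)
t=0.010: state=(3.727, 1.349)
t=0.020: state=(3.724, 1.379)
t=0.030: state=(3.720, 1.410)
continuing one RK4 step at a time; state shown every 10 steps (Δt=0.1):
t=0.100: state=(3.664, 1.642)
t=0.200: state=(3.504, 2.024)
t=0.210: state=(3.483, 2.065)
next step: t=0.220: state=(3.460, 2.106) — y has crossed 2.07
linear interpolation between t=0.210 (2.06491) and t=0.220 (2.10642) → t≈0.211

t = 0.211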